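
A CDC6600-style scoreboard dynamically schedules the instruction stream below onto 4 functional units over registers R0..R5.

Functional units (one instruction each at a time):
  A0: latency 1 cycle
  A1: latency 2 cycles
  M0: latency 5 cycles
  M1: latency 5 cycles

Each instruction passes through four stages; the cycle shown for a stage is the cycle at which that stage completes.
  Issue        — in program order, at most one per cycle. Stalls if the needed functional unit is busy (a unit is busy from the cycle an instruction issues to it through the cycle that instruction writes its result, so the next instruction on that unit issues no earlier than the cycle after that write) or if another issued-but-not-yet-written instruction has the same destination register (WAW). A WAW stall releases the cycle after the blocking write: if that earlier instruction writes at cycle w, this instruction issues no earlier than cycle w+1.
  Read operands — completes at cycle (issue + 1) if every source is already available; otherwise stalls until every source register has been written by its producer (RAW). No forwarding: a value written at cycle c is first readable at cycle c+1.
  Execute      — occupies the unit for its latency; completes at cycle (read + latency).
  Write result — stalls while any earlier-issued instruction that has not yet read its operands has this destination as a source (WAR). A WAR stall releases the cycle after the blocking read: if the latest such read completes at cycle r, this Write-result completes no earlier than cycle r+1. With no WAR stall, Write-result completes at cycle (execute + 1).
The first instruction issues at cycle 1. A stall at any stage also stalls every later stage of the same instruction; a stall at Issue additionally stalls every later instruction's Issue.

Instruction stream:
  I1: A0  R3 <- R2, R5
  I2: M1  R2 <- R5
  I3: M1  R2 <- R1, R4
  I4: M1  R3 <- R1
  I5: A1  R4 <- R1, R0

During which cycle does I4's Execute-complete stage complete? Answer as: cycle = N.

cycle 1: I1 issues→A0
cycle 2: I1 reads · I2 issues→M1
cycle 3: I1 exec-done · I2 reads
cycle 4: I1 writes R3
cycle 8: I2 exec-done
cycle 9: I2 writes R2
cycle 10: I3 issues→M1
cycle 11: I3 reads
cycle 16: I3 exec-done
cycle 17: I3 writes R2
cycle 18: I4 issues→M1
cycle 19: I4 reads · I5 issues→A1
cycle 20: I5 reads
cycle 22: I5 exec-done
cycle 23: I5 writes R4
cycle 24: I4 exec-done
cycle 25: I4 writes R3

cycle = 24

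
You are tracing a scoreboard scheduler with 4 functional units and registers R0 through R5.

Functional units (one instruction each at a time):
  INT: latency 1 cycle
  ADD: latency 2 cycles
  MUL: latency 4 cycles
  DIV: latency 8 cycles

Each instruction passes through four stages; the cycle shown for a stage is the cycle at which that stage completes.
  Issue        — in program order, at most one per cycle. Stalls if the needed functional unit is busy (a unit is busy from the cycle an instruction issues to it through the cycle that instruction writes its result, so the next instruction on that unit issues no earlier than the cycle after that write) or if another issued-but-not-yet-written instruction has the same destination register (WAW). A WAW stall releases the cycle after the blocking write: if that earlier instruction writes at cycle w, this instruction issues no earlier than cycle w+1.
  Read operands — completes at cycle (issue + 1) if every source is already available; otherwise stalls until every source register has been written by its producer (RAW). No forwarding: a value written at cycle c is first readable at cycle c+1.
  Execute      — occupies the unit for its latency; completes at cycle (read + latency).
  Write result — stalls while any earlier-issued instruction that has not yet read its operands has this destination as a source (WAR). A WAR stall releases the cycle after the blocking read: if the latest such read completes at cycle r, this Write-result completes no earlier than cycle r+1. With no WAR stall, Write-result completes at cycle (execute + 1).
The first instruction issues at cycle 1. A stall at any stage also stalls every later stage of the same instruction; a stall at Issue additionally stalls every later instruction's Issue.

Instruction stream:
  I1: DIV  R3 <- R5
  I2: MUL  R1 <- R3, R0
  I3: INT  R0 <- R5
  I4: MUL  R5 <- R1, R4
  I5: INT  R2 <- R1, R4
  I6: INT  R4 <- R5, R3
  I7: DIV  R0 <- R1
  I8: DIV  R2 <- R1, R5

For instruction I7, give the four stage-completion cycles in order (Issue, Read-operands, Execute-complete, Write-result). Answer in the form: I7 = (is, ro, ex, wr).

I7 = (24, 25, 33, 34)

[I1] 1/2/10/11
[I2] 2/12/16/17  (RAW R3: wait I1 write@11)
[I3] 3/4/5/13  (WAR R0: wait I2 read@12)
[I4] 18/19/23/24  (struct: MUL busy until I2 writes@17)
[I5] 19/20/21/22
[I6] 23/25/26/27  (struct: INT busy until I5 writes@22; RAW R5: wait I4 write@24)
[I7] 24/25/33/34
[I8] 35/36/44/45  (struct: DIV busy until I7 writes@34)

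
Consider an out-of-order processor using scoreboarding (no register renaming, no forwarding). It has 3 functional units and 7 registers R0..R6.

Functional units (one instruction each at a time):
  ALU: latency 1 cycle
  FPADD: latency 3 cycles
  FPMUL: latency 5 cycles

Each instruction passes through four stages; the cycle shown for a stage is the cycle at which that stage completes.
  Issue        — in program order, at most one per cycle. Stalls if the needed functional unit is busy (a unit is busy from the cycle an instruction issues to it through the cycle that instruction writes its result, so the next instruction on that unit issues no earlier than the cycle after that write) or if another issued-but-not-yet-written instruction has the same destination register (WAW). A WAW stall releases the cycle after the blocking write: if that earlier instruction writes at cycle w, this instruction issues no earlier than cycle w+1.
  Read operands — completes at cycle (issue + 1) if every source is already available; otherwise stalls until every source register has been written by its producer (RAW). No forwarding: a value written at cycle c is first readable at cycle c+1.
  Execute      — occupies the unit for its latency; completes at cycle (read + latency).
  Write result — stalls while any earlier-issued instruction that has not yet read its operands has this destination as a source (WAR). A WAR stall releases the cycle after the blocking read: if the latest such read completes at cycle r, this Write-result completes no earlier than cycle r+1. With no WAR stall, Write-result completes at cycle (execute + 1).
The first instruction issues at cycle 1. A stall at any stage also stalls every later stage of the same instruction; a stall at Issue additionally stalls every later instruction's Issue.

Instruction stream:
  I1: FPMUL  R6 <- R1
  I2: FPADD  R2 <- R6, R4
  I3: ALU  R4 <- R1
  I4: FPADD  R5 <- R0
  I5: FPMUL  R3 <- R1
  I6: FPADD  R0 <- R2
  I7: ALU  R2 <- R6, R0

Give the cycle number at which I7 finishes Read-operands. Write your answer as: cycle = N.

[I1] 1/2/7/8
[I2] 2/9/12/13  (RAW R6: wait I1 write@8)
[I3] 3/4/5/10  (WAR R4: wait I2 read@9)
[I4] 14/15/18/19  (struct: FPADD busy until I2 writes@13)
[I5] 15/16/21/22
[I6] 20/21/24/25  (struct: FPADD busy until I4 writes@19)
[I7] 21/26/27/28  (RAW R0: wait I6 write@25)

cycle = 26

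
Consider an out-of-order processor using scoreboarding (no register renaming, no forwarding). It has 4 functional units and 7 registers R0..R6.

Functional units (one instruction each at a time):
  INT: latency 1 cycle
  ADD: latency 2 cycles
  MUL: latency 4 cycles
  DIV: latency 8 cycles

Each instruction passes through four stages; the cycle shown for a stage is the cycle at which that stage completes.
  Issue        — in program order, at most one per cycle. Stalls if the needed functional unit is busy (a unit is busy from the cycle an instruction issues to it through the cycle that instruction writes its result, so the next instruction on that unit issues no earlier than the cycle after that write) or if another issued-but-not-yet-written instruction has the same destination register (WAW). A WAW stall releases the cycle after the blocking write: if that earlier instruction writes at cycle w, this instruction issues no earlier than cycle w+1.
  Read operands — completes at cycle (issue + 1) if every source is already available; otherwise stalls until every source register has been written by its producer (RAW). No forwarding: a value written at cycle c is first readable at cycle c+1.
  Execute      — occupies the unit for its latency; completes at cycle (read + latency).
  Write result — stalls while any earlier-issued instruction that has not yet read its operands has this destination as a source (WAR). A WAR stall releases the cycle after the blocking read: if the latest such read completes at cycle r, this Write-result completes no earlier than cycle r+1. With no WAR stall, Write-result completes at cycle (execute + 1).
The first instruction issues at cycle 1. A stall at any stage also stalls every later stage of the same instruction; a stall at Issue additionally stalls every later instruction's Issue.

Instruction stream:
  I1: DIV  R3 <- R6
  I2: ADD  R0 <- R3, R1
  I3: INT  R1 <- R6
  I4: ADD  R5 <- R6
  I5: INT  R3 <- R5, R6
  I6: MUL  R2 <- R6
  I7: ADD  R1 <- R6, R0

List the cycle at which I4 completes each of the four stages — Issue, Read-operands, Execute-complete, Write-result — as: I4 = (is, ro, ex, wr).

I4 = (16, 17, 19, 20)

cycle 1: I1 issues→DIV
cycle 2: I1 reads, I2 issues→ADD
cycle 3: I3 issues→INT
cycle 4: I3 reads
cycle 5: I3 exec-done
cycle 10: I1 exec-done
cycle 11: I1 writes R3
cycle 12: I2 reads
cycle 13: I3 writes R1
cycle 14: I2 exec-done
cycle 15: I2 writes R0
cycle 16: I4 issues→ADD
cycle 17: I4 reads, I5 issues→INT
cycle 18: I6 issues→MUL
cycle 19: I4 exec-done, I6 reads
cycle 20: I4 writes R5
cycle 21: I5 reads, I7 issues→ADD
cycle 22: I5 exec-done, I7 reads
cycle 23: I5 writes R3, I6 exec-done
cycle 24: I6 writes R2, I7 exec-done
cycle 25: I7 writes R1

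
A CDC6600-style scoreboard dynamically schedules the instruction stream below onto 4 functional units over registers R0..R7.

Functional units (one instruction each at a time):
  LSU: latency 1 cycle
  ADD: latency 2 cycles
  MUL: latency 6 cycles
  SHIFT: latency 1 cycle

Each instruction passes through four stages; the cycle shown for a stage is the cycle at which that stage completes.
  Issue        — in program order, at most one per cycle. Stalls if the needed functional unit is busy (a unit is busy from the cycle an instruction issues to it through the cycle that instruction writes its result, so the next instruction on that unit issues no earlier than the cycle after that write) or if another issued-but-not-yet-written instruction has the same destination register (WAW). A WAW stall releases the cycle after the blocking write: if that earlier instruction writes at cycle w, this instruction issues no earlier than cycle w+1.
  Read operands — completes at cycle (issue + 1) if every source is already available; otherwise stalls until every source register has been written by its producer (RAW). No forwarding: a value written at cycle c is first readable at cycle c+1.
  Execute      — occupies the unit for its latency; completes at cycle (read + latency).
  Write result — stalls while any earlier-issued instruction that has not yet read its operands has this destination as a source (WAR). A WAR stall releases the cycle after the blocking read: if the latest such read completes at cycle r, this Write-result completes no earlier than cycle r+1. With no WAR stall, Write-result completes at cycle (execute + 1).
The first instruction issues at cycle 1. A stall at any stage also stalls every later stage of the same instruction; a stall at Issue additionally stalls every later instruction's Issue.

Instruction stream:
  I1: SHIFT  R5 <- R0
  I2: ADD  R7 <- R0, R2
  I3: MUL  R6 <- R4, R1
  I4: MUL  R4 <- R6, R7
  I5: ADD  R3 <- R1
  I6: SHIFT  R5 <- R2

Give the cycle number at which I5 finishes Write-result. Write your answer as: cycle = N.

cycle = 17

I1  is:1  ro:2  ex:3  wr:4
I2  is:2  ro:3  ex:5  wr:6
I3  is:3  ro:4  ex:10  wr:11
I4  is:12  ro:13  ex:19  wr:20  — struct: MUL busy until I3 writes@11
I5  is:13  ro:14  ex:16  wr:17
I6  is:14  ro:15  ex:16  wr:17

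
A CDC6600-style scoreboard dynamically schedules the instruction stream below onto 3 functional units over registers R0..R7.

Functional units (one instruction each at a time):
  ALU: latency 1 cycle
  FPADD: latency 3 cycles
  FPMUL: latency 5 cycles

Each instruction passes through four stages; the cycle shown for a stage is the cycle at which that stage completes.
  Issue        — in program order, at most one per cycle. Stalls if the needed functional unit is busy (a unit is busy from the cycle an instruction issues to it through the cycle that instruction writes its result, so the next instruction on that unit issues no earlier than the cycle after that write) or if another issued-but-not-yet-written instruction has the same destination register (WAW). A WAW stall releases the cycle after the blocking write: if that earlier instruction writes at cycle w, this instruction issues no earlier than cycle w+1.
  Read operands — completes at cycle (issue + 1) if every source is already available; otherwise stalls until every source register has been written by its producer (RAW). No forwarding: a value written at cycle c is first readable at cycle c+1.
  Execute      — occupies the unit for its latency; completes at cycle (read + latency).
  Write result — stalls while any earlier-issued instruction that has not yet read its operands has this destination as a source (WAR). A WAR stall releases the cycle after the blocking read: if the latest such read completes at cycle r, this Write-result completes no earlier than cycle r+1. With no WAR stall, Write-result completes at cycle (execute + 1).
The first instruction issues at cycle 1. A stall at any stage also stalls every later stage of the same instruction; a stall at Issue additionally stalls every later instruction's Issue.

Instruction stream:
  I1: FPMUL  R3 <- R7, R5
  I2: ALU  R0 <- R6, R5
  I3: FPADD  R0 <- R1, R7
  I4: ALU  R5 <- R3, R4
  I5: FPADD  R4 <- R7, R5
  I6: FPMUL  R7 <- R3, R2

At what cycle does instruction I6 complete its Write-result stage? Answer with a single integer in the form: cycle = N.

I1 -> (1, 2, 7, 8)
I2 -> (2, 3, 4, 5)
I3 -> (6, 7, 10, 11)  // WAW R0: wait I2 write@5
I4 -> (7, 9, 10, 11)  // RAW R3: wait I1 write@8
I5 -> (12, 13, 16, 17)  // struct: FPADD busy until I3 writes@11
I6 -> (13, 14, 19, 20)

cycle = 20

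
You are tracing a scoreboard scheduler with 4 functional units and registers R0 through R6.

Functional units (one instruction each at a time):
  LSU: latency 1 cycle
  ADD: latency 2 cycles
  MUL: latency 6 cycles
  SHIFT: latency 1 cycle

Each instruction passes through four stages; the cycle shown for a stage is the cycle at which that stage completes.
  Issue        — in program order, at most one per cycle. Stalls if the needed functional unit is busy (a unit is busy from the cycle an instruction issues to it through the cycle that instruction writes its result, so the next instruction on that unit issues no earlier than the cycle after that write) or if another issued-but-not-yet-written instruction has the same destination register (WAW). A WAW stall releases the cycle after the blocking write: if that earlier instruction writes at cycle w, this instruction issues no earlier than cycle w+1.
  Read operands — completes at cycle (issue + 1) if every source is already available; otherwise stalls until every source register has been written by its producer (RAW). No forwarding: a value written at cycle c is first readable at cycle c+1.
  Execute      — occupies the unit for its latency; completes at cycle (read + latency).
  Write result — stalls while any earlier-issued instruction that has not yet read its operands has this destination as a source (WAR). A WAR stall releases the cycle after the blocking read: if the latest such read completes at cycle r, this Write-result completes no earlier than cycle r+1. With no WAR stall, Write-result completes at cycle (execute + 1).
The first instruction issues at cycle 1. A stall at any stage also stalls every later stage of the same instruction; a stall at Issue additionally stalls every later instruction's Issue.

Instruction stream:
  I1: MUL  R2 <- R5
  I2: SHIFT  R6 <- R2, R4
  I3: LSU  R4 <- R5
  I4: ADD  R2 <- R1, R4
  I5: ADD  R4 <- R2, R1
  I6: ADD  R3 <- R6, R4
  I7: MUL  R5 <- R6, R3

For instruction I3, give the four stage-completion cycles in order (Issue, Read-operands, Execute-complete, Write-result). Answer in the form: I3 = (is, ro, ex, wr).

I1  is:1  ro:2  ex:8  wr:9
I2  is:2  ro:10  ex:11  wr:12  — RAW R2: wait I1 write@9
I3  is:3  ro:4  ex:5  wr:11  — WAR R4: wait I2 read@10
I4  is:10  ro:12  ex:14  wr:15  — WAW R2: wait I1 write@9, RAW R4: wait I3 write@11
I5  is:16  ro:17  ex:19  wr:20  — struct: ADD busy until I4 writes@15
I6  is:21  ro:22  ex:24  wr:25  — struct: ADD busy until I5 writes@20
I7  is:22  ro:26  ex:32  wr:33  — RAW R3: wait I6 write@25

I3 = (3, 4, 5, 11)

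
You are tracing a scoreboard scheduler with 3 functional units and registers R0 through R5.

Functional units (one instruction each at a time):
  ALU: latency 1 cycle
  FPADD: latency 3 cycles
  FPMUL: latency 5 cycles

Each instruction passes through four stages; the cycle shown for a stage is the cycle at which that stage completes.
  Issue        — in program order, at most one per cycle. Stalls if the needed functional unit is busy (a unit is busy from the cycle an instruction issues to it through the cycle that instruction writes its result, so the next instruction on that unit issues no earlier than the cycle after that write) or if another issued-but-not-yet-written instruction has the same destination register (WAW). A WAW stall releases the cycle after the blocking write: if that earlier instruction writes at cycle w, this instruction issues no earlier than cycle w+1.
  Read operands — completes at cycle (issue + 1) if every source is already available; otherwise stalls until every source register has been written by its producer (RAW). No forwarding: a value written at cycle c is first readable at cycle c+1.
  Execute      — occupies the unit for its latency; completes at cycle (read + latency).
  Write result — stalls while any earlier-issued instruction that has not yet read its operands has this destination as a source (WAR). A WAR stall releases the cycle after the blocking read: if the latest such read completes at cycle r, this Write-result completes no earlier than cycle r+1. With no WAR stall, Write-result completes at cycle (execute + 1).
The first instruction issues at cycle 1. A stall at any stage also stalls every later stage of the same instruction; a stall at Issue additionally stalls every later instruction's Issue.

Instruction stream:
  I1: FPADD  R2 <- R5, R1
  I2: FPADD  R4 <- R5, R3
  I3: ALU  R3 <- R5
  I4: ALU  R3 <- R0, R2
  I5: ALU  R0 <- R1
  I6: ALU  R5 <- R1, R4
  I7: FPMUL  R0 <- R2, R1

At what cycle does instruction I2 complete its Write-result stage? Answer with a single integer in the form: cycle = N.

1) issue 1, read 2, done 5, write 6
2) issue 7, read 8, done 11, write 12  <struct: FPADD busy until I1 writes@6>
3) issue 8, read 9, done 10, write 11
4) issue 12, read 13, done 14, write 15  <struct: ALU busy until I3 writes@11>
5) issue 16, read 17, done 18, write 19  <struct: ALU busy until I4 writes@15>
6) issue 20, read 21, done 22, write 23  <struct: ALU busy until I5 writes@19>
7) issue 21, read 22, done 27, write 28

cycle = 12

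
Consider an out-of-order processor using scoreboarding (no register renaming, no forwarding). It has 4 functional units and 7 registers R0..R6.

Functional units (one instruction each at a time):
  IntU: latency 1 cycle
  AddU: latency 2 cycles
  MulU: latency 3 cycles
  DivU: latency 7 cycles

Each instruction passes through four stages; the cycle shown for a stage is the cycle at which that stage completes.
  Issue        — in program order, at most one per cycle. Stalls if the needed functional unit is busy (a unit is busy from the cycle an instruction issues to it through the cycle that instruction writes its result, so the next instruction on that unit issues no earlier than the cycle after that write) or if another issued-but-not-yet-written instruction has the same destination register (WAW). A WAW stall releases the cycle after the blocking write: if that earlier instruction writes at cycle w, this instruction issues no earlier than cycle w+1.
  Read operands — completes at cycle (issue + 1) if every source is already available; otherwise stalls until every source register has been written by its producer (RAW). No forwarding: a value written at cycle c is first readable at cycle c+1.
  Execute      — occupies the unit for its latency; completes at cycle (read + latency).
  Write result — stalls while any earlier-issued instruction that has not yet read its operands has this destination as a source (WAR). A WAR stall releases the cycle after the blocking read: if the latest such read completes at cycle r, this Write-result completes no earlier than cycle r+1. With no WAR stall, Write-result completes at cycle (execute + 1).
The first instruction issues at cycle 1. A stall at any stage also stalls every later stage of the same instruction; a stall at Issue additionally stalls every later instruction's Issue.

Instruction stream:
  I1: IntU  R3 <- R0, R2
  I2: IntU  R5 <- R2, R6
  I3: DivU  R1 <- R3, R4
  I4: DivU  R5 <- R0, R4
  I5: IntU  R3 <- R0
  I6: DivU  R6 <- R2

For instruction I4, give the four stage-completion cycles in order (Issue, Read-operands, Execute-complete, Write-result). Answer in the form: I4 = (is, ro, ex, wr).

[I1] 1/2/3/4
[I2] 5/6/7/8  (struct: IntU busy until I1 writes@4)
[I3] 6/7/14/15
[I4] 16/17/24/25  (struct: DivU busy until I3 writes@15)
[I5] 17/18/19/20
[I6] 26/27/34/35  (struct: DivU busy until I4 writes@25)

I4 = (16, 17, 24, 25)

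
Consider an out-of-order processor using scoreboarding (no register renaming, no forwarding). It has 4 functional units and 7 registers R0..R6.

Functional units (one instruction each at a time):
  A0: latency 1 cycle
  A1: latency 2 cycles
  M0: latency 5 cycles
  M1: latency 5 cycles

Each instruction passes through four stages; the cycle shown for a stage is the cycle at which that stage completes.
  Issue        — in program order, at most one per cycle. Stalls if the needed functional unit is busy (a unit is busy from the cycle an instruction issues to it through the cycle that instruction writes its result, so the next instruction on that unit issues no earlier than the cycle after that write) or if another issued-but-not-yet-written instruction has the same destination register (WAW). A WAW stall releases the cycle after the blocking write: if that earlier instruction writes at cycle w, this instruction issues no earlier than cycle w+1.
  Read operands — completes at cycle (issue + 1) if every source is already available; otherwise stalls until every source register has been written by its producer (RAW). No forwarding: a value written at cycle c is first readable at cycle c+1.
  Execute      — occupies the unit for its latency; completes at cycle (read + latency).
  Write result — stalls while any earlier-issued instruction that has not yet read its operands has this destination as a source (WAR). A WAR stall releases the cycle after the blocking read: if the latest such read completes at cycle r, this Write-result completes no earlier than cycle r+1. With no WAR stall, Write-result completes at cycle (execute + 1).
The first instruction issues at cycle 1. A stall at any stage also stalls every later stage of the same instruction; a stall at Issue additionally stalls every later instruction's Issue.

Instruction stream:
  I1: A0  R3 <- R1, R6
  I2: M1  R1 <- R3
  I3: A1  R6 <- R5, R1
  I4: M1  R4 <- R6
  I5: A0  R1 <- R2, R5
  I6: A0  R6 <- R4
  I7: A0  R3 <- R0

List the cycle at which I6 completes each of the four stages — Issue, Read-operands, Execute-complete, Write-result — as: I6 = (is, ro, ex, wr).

I6 = (17, 23, 24, 25)

t=1  issue I1 (A0)
t=2  I1 read-ops | issue I2 (M1)
t=3  I1 finished on A0 | issue I3 (A1)
t=4  I1→R3
t=5  I2 read-ops
t=10  I2 finished on M1
t=11  I2→R1
t=12  I3 read-ops | issue I4 (M1)
t=13  issue I5 (A0)
t=14  I3 finished on A1 | I5 read-ops
t=15  I3→R6 | I5 finished on A0
t=16  I4 read-ops | I5→R1
t=17  issue I6 (A0)
t=21  I4 finished on M1
t=22  I4→R4
t=23  I6 read-ops
t=24  I6 finished on A0
t=25  I6→R6
t=26  issue I7 (A0)
t=27  I7 read-ops
t=28  I7 finished on A0
t=29  I7→R3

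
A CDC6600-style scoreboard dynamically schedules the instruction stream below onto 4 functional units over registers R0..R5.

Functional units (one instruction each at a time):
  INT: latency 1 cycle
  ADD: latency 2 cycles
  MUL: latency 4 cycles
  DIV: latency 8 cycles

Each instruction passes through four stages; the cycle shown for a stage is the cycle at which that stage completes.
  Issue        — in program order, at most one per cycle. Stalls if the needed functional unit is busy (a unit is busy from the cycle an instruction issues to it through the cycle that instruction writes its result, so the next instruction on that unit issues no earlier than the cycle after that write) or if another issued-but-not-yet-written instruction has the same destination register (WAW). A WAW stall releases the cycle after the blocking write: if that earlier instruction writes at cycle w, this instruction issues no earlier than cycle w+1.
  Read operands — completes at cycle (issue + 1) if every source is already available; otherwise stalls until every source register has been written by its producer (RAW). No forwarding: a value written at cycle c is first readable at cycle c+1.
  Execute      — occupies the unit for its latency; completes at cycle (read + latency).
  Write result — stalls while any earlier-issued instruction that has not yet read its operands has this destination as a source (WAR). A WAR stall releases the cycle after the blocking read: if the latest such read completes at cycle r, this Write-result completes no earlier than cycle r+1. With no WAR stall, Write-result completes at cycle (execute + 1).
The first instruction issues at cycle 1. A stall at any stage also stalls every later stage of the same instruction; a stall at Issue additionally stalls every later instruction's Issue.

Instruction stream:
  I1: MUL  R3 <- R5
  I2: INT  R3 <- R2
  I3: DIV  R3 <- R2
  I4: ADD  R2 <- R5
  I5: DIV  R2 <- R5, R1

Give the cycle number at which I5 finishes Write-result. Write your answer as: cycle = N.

t=1  issue I1 (MUL)
t=2  I1 read-ops
t=6  I1 finished on MUL
t=7  I1→R3
t=8  issue I2 (INT)
t=9  I2 read-ops
t=10  I2 finished on INT
t=11  I2→R3
t=12  issue I3 (DIV)
t=13  I3 read-ops, issue I4 (ADD)
t=14  I4 read-ops
t=16  I4 finished on ADD
t=17  I4→R2
t=21  I3 finished on DIV
t=22  I3→R3
t=23  issue I5 (DIV)
t=24  I5 read-ops
t=32  I5 finished on DIV
t=33  I5→R2

cycle = 33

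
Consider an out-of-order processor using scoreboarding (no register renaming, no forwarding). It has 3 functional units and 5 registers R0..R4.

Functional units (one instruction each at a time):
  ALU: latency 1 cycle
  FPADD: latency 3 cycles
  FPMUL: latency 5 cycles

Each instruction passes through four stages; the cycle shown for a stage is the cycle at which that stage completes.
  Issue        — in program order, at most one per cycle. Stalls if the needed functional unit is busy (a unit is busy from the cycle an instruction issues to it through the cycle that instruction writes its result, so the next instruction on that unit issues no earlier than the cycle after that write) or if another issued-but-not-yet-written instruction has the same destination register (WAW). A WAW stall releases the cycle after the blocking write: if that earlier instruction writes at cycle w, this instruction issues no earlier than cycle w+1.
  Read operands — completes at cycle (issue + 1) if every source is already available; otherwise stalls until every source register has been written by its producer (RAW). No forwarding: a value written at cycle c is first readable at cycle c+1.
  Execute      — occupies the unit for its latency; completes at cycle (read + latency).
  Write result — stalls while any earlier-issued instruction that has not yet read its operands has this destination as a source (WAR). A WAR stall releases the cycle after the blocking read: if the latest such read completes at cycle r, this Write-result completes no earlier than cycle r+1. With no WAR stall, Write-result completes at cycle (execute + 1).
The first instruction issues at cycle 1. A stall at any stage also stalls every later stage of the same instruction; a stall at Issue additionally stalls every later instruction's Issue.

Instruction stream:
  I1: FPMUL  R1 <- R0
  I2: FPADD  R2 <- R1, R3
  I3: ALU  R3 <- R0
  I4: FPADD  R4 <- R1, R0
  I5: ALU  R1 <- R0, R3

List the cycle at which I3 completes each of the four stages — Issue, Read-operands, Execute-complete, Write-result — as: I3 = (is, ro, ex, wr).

t=1  I1 issues→FPMUL
t=2  I1 reads; I2 issues→FPADD
t=3  I3 issues→ALU
t=4  I3 reads
t=5  I3 exec-done
t=7  I1 exec-done
t=8  I1 writes R1
t=9  I2 reads
t=10  I3 writes R3
t=12  I2 exec-done
t=13  I2 writes R2
t=14  I4 issues→FPADD
t=15  I4 reads; I5 issues→ALU
t=16  I5 reads
t=17  I5 exec-done
t=18  I4 exec-done; I5 writes R1
t=19  I4 writes R4

I3 = (3, 4, 5, 10)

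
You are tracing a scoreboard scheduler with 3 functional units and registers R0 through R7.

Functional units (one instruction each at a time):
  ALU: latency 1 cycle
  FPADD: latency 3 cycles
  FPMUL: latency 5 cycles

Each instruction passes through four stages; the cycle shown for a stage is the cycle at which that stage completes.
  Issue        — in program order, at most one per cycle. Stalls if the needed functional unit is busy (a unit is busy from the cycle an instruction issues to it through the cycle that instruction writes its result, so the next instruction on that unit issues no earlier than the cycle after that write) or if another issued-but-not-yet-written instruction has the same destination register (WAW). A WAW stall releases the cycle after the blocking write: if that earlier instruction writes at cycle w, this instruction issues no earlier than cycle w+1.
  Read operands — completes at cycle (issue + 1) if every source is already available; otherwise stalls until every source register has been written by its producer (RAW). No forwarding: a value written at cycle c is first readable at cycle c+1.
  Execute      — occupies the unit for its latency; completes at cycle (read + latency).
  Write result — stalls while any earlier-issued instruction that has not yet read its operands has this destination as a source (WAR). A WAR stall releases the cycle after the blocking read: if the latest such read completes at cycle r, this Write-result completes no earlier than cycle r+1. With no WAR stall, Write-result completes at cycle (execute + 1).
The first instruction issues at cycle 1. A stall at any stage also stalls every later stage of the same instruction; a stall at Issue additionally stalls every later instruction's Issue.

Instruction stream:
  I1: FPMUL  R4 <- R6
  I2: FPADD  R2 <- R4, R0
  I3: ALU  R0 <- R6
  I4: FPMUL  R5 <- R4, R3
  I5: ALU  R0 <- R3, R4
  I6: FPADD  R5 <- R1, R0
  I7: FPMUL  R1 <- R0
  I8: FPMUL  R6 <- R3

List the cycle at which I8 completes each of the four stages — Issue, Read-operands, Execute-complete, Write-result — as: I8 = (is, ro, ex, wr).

I8 = (26, 27, 32, 33)

[1] issue I1 (FPMUL)
[2] I1 read-ops, issue I2 (FPADD)
[3] issue I3 (ALU)
[4] I3 read-ops
[5] I3 finished on ALU
[7] I1 finished on FPMUL
[8] I1→R4
[9] I2 read-ops, issue I4 (FPMUL)
[10] I3→R0, I4 read-ops
[11] issue I5 (ALU)
[12] I2 finished on FPADD, I5 read-ops
[13] I2→R2, I5 finished on ALU
[14] I5→R0
[15] I4 finished on FPMUL
[16] I4→R5
[17] issue I6 (FPADD)
[18] I6 read-ops, issue I7 (FPMUL)
[19] I7 read-ops
[21] I6 finished on FPADD
[22] I6→R5
[24] I7 finished on FPMUL
[25] I7→R1
[26] issue I8 (FPMUL)
[27] I8 read-ops
[32] I8 finished on FPMUL
[33] I8→R6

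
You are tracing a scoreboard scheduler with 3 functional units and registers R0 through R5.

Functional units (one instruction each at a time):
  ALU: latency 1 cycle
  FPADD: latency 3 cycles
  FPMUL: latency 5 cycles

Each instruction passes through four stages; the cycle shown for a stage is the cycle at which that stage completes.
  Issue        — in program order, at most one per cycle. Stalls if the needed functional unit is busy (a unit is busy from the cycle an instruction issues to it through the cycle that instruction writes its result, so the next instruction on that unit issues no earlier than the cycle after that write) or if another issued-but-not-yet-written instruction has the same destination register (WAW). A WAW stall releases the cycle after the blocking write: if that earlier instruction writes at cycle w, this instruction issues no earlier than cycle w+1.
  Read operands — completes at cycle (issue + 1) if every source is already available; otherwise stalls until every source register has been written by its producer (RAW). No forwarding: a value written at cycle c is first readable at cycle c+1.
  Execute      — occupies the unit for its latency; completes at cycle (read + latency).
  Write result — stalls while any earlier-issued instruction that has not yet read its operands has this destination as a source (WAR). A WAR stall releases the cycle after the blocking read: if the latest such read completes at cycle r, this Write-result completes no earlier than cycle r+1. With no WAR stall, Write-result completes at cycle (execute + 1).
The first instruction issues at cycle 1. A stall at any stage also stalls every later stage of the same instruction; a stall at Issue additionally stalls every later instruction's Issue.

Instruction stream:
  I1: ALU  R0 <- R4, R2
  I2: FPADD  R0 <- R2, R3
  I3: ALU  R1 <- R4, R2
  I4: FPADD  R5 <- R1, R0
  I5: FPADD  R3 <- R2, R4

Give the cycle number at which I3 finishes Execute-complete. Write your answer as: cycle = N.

[1] I1 issues→ALU
[2] I1 reads
[3] I1 exec-done
[4] I1 writes R0
[5] I2 issues→FPADD
[6] I2 reads · I3 issues→ALU
[7] I3 reads
[8] I3 exec-done
[9] I2 exec-done · I3 writes R1
[10] I2 writes R0
[11] I4 issues→FPADD
[12] I4 reads
[15] I4 exec-done
[16] I4 writes R5
[17] I5 issues→FPADD
[18] I5 reads
[21] I5 exec-done
[22] I5 writes R3

cycle = 8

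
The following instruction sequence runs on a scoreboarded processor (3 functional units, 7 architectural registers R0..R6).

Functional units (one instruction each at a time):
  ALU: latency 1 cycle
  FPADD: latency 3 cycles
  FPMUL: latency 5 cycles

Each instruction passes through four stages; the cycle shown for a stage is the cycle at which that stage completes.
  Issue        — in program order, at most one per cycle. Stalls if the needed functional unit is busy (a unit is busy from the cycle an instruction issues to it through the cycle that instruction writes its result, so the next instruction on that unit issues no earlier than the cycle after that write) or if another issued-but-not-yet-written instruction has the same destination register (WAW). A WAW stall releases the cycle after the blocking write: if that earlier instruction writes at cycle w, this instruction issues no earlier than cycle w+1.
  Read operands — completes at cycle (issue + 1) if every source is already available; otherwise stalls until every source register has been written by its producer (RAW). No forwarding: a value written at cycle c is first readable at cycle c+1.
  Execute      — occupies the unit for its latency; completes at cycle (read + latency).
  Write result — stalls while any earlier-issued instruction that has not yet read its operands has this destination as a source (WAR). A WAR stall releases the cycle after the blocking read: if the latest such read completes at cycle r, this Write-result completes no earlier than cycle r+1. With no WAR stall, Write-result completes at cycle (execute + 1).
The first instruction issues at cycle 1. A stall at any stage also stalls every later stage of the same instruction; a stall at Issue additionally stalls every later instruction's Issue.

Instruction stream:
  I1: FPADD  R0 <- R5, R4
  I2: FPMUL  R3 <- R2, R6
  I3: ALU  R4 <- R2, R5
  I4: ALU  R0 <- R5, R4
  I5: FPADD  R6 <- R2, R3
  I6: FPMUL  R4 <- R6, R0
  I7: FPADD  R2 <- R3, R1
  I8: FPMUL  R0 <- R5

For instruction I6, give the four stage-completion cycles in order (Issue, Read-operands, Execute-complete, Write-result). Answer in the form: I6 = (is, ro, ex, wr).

I6 = (10, 15, 20, 21)

cycle 1: I1→FPADD
cycle 2: I1 RO, I2→FPMUL
cycle 3: I2 RO, I3→ALU
cycle 4: I3 RO
cycle 5: I1 EX, I3 EX
cycle 6: I1 WR R0, I3 WR R4
cycle 7: I4→ALU
cycle 8: I2 EX, I4 RO, I5→FPADD
cycle 9: I2 WR R3, I4 EX
cycle 10: I4 WR R0, I5 RO, I6→FPMUL
cycle 13: I5 EX
cycle 14: I5 WR R6
cycle 15: I6 RO, I7→FPADD
cycle 16: I7 RO
cycle 19: I7 EX
cycle 20: I6 EX, I7 WR R2
cycle 21: I6 WR R4
cycle 22: I8→FPMUL
cycle 23: I8 RO
cycle 28: I8 EX
cycle 29: I8 WR R0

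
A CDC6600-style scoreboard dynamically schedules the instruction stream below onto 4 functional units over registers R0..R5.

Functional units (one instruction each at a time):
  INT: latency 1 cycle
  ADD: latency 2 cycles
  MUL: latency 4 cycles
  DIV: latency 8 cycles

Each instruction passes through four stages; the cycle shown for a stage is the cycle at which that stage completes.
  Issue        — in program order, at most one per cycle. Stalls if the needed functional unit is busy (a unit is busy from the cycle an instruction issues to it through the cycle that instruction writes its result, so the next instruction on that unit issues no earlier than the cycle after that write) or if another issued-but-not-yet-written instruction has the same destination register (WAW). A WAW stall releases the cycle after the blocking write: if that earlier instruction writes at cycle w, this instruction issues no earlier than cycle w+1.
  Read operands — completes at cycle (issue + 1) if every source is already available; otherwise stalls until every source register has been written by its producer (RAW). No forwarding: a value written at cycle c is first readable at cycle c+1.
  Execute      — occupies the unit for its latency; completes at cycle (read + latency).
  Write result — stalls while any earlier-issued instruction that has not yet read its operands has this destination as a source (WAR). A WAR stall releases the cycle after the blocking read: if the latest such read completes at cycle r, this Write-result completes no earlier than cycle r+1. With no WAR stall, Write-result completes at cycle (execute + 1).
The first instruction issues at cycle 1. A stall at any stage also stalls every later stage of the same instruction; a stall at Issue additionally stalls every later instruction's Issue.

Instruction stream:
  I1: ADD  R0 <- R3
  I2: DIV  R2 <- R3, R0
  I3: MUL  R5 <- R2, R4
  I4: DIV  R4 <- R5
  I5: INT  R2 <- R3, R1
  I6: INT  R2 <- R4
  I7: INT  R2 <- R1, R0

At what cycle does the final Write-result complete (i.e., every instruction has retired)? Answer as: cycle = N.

cycle 1: issue I1 (ADD)
cycle 2: I1 read-ops · issue I2 (DIV)
cycle 3: issue I3 (MUL)
cycle 4: I1 finished on ADD
cycle 5: I1→R0
cycle 6: I2 read-ops
cycle 14: I2 finished on DIV
cycle 15: I2→R2
cycle 16: I3 read-ops · issue I4 (DIV)
cycle 17: issue I5 (INT)
cycle 18: I5 read-ops
cycle 19: I5 finished on INT
cycle 20: I3 finished on MUL · I5→R2
cycle 21: I3→R5 · issue I6 (INT)
cycle 22: I4 read-ops
cycle 30: I4 finished on DIV
cycle 31: I4→R4
cycle 32: I6 read-ops
cycle 33: I6 finished on INT
cycle 34: I6→R2
cycle 35: issue I7 (INT)
cycle 36: I7 read-ops
cycle 37: I7 finished on INT
cycle 38: I7→R2

cycle = 38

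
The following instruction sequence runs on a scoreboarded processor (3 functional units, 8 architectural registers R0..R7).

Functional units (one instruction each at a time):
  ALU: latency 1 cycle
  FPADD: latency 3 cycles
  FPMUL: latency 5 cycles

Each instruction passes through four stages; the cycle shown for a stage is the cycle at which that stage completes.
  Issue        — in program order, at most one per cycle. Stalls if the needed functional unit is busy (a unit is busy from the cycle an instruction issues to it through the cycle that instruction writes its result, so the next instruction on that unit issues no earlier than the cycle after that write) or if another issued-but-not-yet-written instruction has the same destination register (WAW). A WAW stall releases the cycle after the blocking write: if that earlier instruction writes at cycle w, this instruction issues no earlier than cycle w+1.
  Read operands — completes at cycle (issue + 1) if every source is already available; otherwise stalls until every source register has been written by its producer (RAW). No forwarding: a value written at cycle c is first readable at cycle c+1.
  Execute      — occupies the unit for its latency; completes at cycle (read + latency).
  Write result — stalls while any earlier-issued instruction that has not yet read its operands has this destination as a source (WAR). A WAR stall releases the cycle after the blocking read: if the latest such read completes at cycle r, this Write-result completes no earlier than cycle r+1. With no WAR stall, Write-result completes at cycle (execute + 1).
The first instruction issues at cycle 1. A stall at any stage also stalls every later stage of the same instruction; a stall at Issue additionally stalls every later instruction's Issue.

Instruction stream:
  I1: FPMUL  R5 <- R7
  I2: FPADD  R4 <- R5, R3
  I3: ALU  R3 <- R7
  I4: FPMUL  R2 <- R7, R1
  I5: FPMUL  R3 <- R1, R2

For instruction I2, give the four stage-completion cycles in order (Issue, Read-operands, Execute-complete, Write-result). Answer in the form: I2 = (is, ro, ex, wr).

I2 = (2, 9, 12, 13)

cycle 1: I1→FPMUL
cycle 2: I1 RO · I2→FPADD
cycle 3: I3→ALU
cycle 4: I3 RO
cycle 5: I3 EX
cycle 7: I1 EX
cycle 8: I1 WR R5
cycle 9: I2 RO · I4→FPMUL
cycle 10: I3 WR R3 · I4 RO
cycle 12: I2 EX
cycle 13: I2 WR R4
cycle 15: I4 EX
cycle 16: I4 WR R2
cycle 17: I5→FPMUL
cycle 18: I5 RO
cycle 23: I5 EX
cycle 24: I5 WR R3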